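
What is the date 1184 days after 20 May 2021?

Adding 1184 days from May 20, 2021.
May has 31 days, so 31 − 20 = 11 days remain after May 20, 2021; 1184 − 11 = 1173 left.
June 2021 has 30 days: 1173 − 30 = 1143 left.
July 2021 has 31 days: 1143 − 31 = 1112 left.
August 2021 has 31 days: 1112 − 31 = 1081 left.
September 2021 has 30 days: 1081 − 30 = 1051 left.
October 2021 has 31 days: 1051 − 31 = 1020 left.
November 2021 has 30 days: 1020 − 30 = 990 left.
December 2021 has 31 days: 990 − 31 = 959 left.
January 2022 has 31 days: 959 − 31 = 928 left.
February 2022 has 28 days (2022 is not a leap year): 928 − 28 = 900 left.
March 2022 has 31 days: 900 − 31 = 869 left.
April 2022 has 30 days: 869 − 30 = 839 left.
May 2022 has 31 days: 839 − 31 = 808 left.
June 2022 has 30 days: 808 − 30 = 778 left.
July 2022 has 31 days: 778 − 31 = 747 left.
August 2022 has 31 days: 747 − 31 = 716 left.
September 2022 has 30 days: 716 − 30 = 686 left.
October 2022 has 31 days: 686 − 31 = 655 left.
November 2022 has 30 days: 655 − 30 = 625 left.
December 2022 has 31 days: 625 − 31 = 594 left.
January 2023 has 31 days: 594 − 31 = 563 left.
February 2023 has 28 days (2023 is not a leap year): 563 − 28 = 535 left.
March 2023 has 31 days: 535 − 31 = 504 left.
April 2023 has 30 days: 504 − 30 = 474 left.
May 2023 has 31 days: 474 − 31 = 443 left.
June 2023 has 30 days: 443 − 30 = 413 left.
July 2023 has 31 days: 413 − 31 = 382 left.
August 2023 has 31 days: 382 − 31 = 351 left.
September 2023 has 30 days: 351 − 30 = 321 left.
October 2023 has 31 days: 321 − 31 = 290 left.
November 2023 has 30 days: 290 − 30 = 260 left.
December 2023 has 31 days: 260 − 31 = 229 left.
January 2024 has 31 days: 229 − 31 = 198 left.
February 2024 has 29 days (2024 is a leap year): 198 − 29 = 169 left.
March 2024 has 31 days: 169 − 31 = 138 left.
April 2024 has 30 days: 138 − 30 = 108 left.
May 2024 has 31 days: 108 − 31 = 77 left.
June 2024 has 30 days: 77 − 30 = 47 left.
July 2024 has 31 days: 47 − 31 = 16 left.
16 days into August 2024 → August 16, 2024.

August 16, 2024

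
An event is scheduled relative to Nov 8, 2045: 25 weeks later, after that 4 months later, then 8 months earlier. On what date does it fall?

Adding 25 weeks (= 175 days) from November 8, 2045:
November has 30 days, so 30 − 8 = 22 days remain after November 8, 2045; 175 − 22 = 153 left.
December 2045 has 31 days: 153 − 31 = 122 left.
January 2046 has 31 days: 122 − 31 = 91 left.
February 2046 has 28 days (2046 is not a leap year): 91 − 28 = 63 left.
March 2046 has 31 days: 63 − 31 = 32 left.
April 2046 has 30 days: 32 − 30 = 2 left.
2 days into May 2046 → May 2, 2046.
Adding 4 months from May 2, 2046:
month 5 + 4 = 9 → September 2046.
Day 2 is valid in September, giving September 2, 2046.
Subtracting 8 months from September 2, 2046:
month 9 − 8 = 1 → January 2046.
Day 2 is valid in January, giving January 2, 2046.

January 2, 2046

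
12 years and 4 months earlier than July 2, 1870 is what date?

Going back 12 years and 4 months from July 2, 1870.
-12 years → 1858; month 7 − 4 = 3 → March 1858.
Day 2 is valid in March, giving March 2, 1858.

March 2, 1858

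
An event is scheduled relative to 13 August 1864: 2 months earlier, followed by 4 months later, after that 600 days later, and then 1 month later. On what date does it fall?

July 5, 1866

Counting back 2 months from August 13, 1864:
month 8 − 2 = 6 → June 1864.
Day 13 is valid in June, giving June 13, 1864.
Advancing 4 months from June 13, 1864:
month 6 + 4 = 10 → October 1864.
Day 13 is valid in October, giving October 13, 1864.
Counting forward 600 days from October 13, 1864:
October has 31 days, so 31 − 13 = 18 days remain after October 13, 1864; 600 − 18 = 582 left.
November 1864 has 30 days: 582 − 30 = 552 left.
December 1864 has 31 days: 552 − 31 = 521 left.
January 1865 has 31 days: 521 − 31 = 490 left.
February 1865 has 28 days (1865 is not a leap year): 490 − 28 = 462 left.
March 1865 has 31 days: 462 − 31 = 431 left.
April 1865 has 30 days: 431 − 30 = 401 left.
May 1865 has 31 days: 401 − 31 = 370 left.
June 1865 has 30 days: 370 − 30 = 340 left.
July 1865 has 31 days: 340 − 31 = 309 left.
August 1865 has 31 days: 309 − 31 = 278 left.
September 1865 has 30 days: 278 − 30 = 248 left.
October 1865 has 31 days: 248 − 31 = 217 left.
November 1865 has 30 days: 217 − 30 = 187 left.
December 1865 has 31 days: 187 − 31 = 156 left.
January 1866 has 31 days: 156 − 31 = 125 left.
February 1866 has 28 days (1866 is not a leap year): 125 − 28 = 97 left.
March 1866 has 31 days: 97 − 31 = 66 left.
April 1866 has 30 days: 66 − 30 = 36 left.
May 1866 has 31 days: 36 − 31 = 5 left.
5 days into June 1866 → June 5, 1866.
Counting forward 1 month from June 5, 1866:
month 6 + 1 = 7 → July 1866.
Day 5 is valid in July, giving July 5, 1866.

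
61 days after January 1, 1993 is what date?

March 3, 1993

Advancing 61 days from January 1, 1993.
January has 31 days, so 31 − 1 = 30 days remain after January 1, 1993; 61 − 30 = 31 left.
February 1993 has 28 days (1993 is not a leap year): 31 − 28 = 3 left.
3 days into March 1993 → March 3, 1993.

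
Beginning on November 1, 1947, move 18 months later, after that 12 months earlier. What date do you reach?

May 1, 1948

Advancing 18 months from November 1, 1947:
month 11 + 18 = 29, which is month 5 of year 1949 → May 1949.
Day 1 is valid in May, giving May 1, 1949.
Going back 12 months from May 1, 1949:
month 5 − 12 = -7, which is month 5 of year 1948 → May 1948.
Day 1 is valid in May, giving May 1, 1948.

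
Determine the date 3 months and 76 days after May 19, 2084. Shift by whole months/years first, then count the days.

November 3, 2084

Advancing 3 months and 76 days from May 19, 2084: first the month/year part, then the days.
month 5 + 3 = 8 → August 2084.
Day 19 is valid in August, giving August 19, 2084.
Now add 76 days from August 19, 2084.
August has 31 days, so 31 − 19 = 12 days remain after August 19, 2084; 76 − 12 = 64 left.
September 2084 has 30 days: 64 − 30 = 34 left.
October 2084 has 31 days: 34 − 31 = 3 left.
3 days into November 2084 → November 3, 2084.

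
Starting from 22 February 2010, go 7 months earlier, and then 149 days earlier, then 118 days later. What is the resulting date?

Going back 7 months from February 22, 2010:
month 2 − 7 = -5, which is month 7 of year 2009 → July 2009.
Day 22 is valid in July, giving July 22, 2009.
Subtracting 149 days from July 22, 2009:
Going back 22 days from July 22, 2009 reaches the end of the previous month; 149 − 22 = 127 left.
June 2009 has 30 days: 127 − 30 = 97 left.
May 2009 has 31 days: 97 − 31 = 66 left.
April 2009 has 30 days: 66 − 30 = 36 left.
March 2009 has 31 days: 36 − 31 = 5 left.
February 2009 has 28 days; 28 − 5 = 23 → February 23, 2009.
Adding 118 days from February 23, 2009:
February has 28 days, so 28 − 23 = 5 days remain after February 23, 2009; 118 − 5 = 113 left.
March 2009 has 31 days: 113 − 31 = 82 left.
April 2009 has 30 days: 82 − 30 = 52 left.
May 2009 has 31 days: 52 − 31 = 21 left.
21 days into June 2009 → June 21, 2009.

June 21, 2009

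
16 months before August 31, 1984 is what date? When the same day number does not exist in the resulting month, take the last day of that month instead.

April 30, 1983

Counting back 16 months from August 31, 1984.
month 8 − 16 = -8, which is month 4 of year 1983 → April 1983.
April 1983 has only 30 days and the start was day 31, so the date clamps to April 30, 1983.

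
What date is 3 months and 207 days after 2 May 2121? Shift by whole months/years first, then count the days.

Advancing 3 months and 207 days from May 2, 2121: first the month/year part, then the days.
month 5 + 3 = 8 → August 2121.
Day 2 is valid in August, giving August 2, 2121.
Now add 207 days from August 2, 2121.
August has 31 days, so 31 − 2 = 29 days remain after August 2, 2121; 207 − 29 = 178 left.
September 2121 has 30 days: 178 − 30 = 148 left.
October 2121 has 31 days: 148 − 31 = 117 left.
November 2121 has 30 days: 117 − 30 = 87 left.
December 2121 has 31 days: 87 − 31 = 56 left.
January 2122 has 31 days: 56 − 31 = 25 left.
25 days into February 2122 → February 25, 2122.

February 25, 2122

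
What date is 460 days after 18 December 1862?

March 22, 1864

Adding 460 days from December 18, 1862.
December has 31 days, so 31 − 18 = 13 days remain after December 18, 1862; 460 − 13 = 447 left.
January 1863 has 31 days: 447 − 31 = 416 left.
February 1863 has 28 days (1863 is not a leap year): 416 − 28 = 388 left.
March 1863 has 31 days: 388 − 31 = 357 left.
April 1863 has 30 days: 357 − 30 = 327 left.
May 1863 has 31 days: 327 − 31 = 296 left.
June 1863 has 30 days: 296 − 30 = 266 left.
July 1863 has 31 days: 266 − 31 = 235 left.
August 1863 has 31 days: 235 − 31 = 204 left.
September 1863 has 30 days: 204 − 30 = 174 left.
October 1863 has 31 days: 174 − 31 = 143 left.
November 1863 has 30 days: 143 − 30 = 113 left.
December 1863 has 31 days: 113 − 31 = 82 left.
January 1864 has 31 days: 82 − 31 = 51 left.
February 1864 has 29 days (1864 is a leap year): 51 − 29 = 22 left.
22 days into March 1864 → March 22, 1864.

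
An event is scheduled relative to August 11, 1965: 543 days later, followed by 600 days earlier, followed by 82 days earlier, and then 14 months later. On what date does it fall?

Advancing 543 days from August 11, 1965:
August has 31 days, so 31 − 11 = 20 days remain after August 11, 1965; 543 − 20 = 523 left.
September 1965 has 30 days: 523 − 30 = 493 left.
October 1965 has 31 days: 493 − 31 = 462 left.
November 1965 has 30 days: 462 − 30 = 432 left.
December 1965 has 31 days: 432 − 31 = 401 left.
January 1966 has 31 days: 401 − 31 = 370 left.
February 1966 has 28 days (1966 is not a leap year): 370 − 28 = 342 left.
March 1966 has 31 days: 342 − 31 = 311 left.
April 1966 has 30 days: 311 − 30 = 281 left.
May 1966 has 31 days: 281 − 31 = 250 left.
June 1966 has 30 days: 250 − 30 = 220 left.
July 1966 has 31 days: 220 − 31 = 189 left.
August 1966 has 31 days: 189 − 31 = 158 left.
September 1966 has 30 days: 158 − 30 = 128 left.
October 1966 has 31 days: 128 − 31 = 97 left.
November 1966 has 30 days: 97 − 30 = 67 left.
December 1966 has 31 days: 67 − 31 = 36 left.
January 1967 has 31 days: 36 − 31 = 5 left.
5 days into February 1967 → February 5, 1967.
Subtracting 600 days from February 5, 1967:
Going back 5 days from February 5, 1967 reaches the end of the previous month; 600 − 5 = 595 left.
January 1967 has 31 days: 595 − 31 = 564 left.
December 1966 has 31 days: 564 − 31 = 533 left.
November 1966 has 30 days: 533 − 30 = 503 left.
October 1966 has 31 days: 503 − 31 = 472 left.
September 1966 has 30 days: 472 − 30 = 442 left.
August 1966 has 31 days: 442 − 31 = 411 left.
July 1966 has 31 days: 411 − 31 = 380 left.
June 1966 has 30 days: 380 − 30 = 350 left.
May 1966 has 31 days: 350 − 31 = 319 left.
April 1966 has 30 days: 319 − 30 = 289 left.
March 1966 has 31 days: 289 − 31 = 258 left.
February 1966 has 28 days (1966 is not a leap year): 258 − 28 = 230 left.
January 1966 has 31 days: 230 − 31 = 199 left.
December 1965 has 31 days: 199 − 31 = 168 left.
November 1965 has 30 days: 168 − 30 = 138 left.
October 1965 has 31 days: 138 − 31 = 107 left.
September 1965 has 30 days: 107 − 30 = 77 left.
August 1965 has 31 days: 77 − 31 = 46 left.
July 1965 has 31 days: 46 − 31 = 15 left.
June 1965 has 30 days; 30 − 15 = 15 → June 15, 1965.
Subtracting 82 days from June 15, 1965:
Going back 15 days from June 15, 1965 reaches the end of the previous month; 82 − 15 = 67 left.
May 1965 has 31 days: 67 − 31 = 36 left.
April 1965 has 30 days: 36 − 30 = 6 left.
March 1965 has 31 days; 31 − 6 = 25 → March 25, 1965.
Adding 14 months from March 25, 1965:
month 3 + 14 = 17, which is month 5 of year 1966 → May 1966.
Day 25 is valid in May, giving May 25, 1966.

May 25, 1966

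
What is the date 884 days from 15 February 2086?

July 18, 2088

Counting forward 884 days from February 15, 2086.
February has 28 days, so 28 − 15 = 13 days remain after February 15, 2086; 884 − 13 = 871 left.
March 2086 has 31 days: 871 − 31 = 840 left.
April 2086 has 30 days: 840 − 30 = 810 left.
May 2086 has 31 days: 810 − 31 = 779 left.
June 2086 has 30 days: 779 − 30 = 749 left.
July 2086 has 31 days: 749 − 31 = 718 left.
August 2086 has 31 days: 718 − 31 = 687 left.
September 2086 has 30 days: 687 − 30 = 657 left.
October 2086 has 31 days: 657 − 31 = 626 left.
November 2086 has 30 days: 626 − 30 = 596 left.
December 2086 has 31 days: 596 − 31 = 565 left.
January 2087 has 31 days: 565 − 31 = 534 left.
February 2087 has 28 days (2087 is not a leap year): 534 − 28 = 506 left.
March 2087 has 31 days: 506 − 31 = 475 left.
April 2087 has 30 days: 475 − 30 = 445 left.
May 2087 has 31 days: 445 − 31 = 414 left.
June 2087 has 30 days: 414 − 30 = 384 left.
July 2087 has 31 days: 384 − 31 = 353 left.
August 2087 has 31 days: 353 − 31 = 322 left.
September 2087 has 30 days: 322 − 30 = 292 left.
October 2087 has 31 days: 292 − 31 = 261 left.
November 2087 has 30 days: 261 − 30 = 231 left.
December 2087 has 31 days: 231 − 31 = 200 left.
January 2088 has 31 days: 200 − 31 = 169 left.
February 2088 has 29 days (2088 is a leap year): 169 − 29 = 140 left.
March 2088 has 31 days: 140 − 31 = 109 left.
April 2088 has 30 days: 109 − 30 = 79 left.
May 2088 has 31 days: 79 − 31 = 48 left.
June 2088 has 30 days: 48 − 30 = 18 left.
18 days into July 2088 → July 18, 2088.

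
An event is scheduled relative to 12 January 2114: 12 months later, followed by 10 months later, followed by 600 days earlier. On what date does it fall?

March 22, 2114

Adding 12 months from January 12, 2114:
month 1 + 12 = 13, which is month 1 of year 2115 → January 2115.
Day 12 is valid in January, giving January 12, 2115.
Adding 10 months from January 12, 2115:
month 1 + 10 = 11 → November 2115.
Day 12 is valid in November, giving November 12, 2115.
Counting back 600 days from November 12, 2115:
Going back 12 days from November 12, 2115 reaches the end of the previous month; 600 − 12 = 588 left.
October 2115 has 31 days: 588 − 31 = 557 left.
September 2115 has 30 days: 557 − 30 = 527 left.
August 2115 has 31 days: 527 − 31 = 496 left.
July 2115 has 31 days: 496 − 31 = 465 left.
June 2115 has 30 days: 465 − 30 = 435 left.
May 2115 has 31 days: 435 − 31 = 404 left.
April 2115 has 30 days: 404 − 30 = 374 left.
March 2115 has 31 days: 374 − 31 = 343 left.
February 2115 has 28 days (2115 is not a leap year): 343 − 28 = 315 left.
January 2115 has 31 days: 315 − 31 = 284 left.
December 2114 has 31 days: 284 − 31 = 253 left.
November 2114 has 30 days: 253 − 30 = 223 left.
October 2114 has 31 days: 223 − 31 = 192 left.
September 2114 has 30 days: 192 − 30 = 162 left.
August 2114 has 31 days: 162 − 31 = 131 left.
July 2114 has 31 days: 131 − 31 = 100 left.
June 2114 has 30 days: 100 − 30 = 70 left.
May 2114 has 31 days: 70 − 31 = 39 left.
April 2114 has 30 days: 39 − 30 = 9 left.
March 2114 has 31 days; 31 − 9 = 22 → March 22, 2114.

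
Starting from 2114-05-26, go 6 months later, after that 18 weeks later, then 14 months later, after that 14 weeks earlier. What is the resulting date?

February 24, 2116

Adding 6 months from May 26, 2114:
month 5 + 6 = 11 → November 2114.
Day 26 is valid in November, giving November 26, 2114.
Adding 18 weeks (= 126 days) from November 26, 2114:
November has 30 days, so 30 − 26 = 4 days remain after November 26, 2114; 126 − 4 = 122 left.
December 2114 has 31 days: 122 − 31 = 91 left.
January 2115 has 31 days: 91 − 31 = 60 left.
February 2115 has 28 days (2115 is not a leap year): 60 − 28 = 32 left.
March 2115 has 31 days: 32 − 31 = 1 left.
1 day into April 2115 → April 1, 2115.
Advancing 14 months from April 1, 2115:
month 4 + 14 = 18, which is month 6 of year 2116 → June 2116.
Day 1 is valid in June, giving June 1, 2116.
Going back 14 weeks (= 98 days) from June 1, 2116:
Going back 1 day from June 1, 2116 reaches the end of the previous month; 98 − 1 = 97 left.
May 2116 has 31 days: 97 − 31 = 66 left.
April 2116 has 30 days: 66 − 30 = 36 left.
March 2116 has 31 days: 36 − 31 = 5 left.
February 2116 has 29 days; 29 − 5 = 24 → February 24, 2116.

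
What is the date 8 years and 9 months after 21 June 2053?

March 21, 2062

Advancing 8 years and 9 months from June 21, 2053.
+8 years → 2061; month 6 + 9 = 15, which is month 3 of year 2062 → March 2062.
Day 21 is valid in March, giving March 21, 2062.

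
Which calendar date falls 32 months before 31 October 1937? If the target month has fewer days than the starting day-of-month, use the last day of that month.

Counting back 32 months from October 31, 1937.
month 10 − 32 = -22, which is month 2 of year 1935 → February 1935.
February 1935 has only 28 days (1935 is not a leap year — relevant if February), and the start was day 31, so the date clamps to February 28, 1935.

February 28, 1935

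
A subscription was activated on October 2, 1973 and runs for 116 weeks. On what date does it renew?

December 23, 1975

Adding 116 weeks = 812 days from October 2, 1973.
October has 31 days, so 31 − 2 = 29 days remain after October 2, 1973; 812 − 29 = 783 left.
November 1973 has 30 days: 783 − 30 = 753 left.
December 1973 has 31 days: 753 − 31 = 722 left.
January 1974 has 31 days: 722 − 31 = 691 left.
February 1974 has 28 days (1974 is not a leap year): 691 − 28 = 663 left.
March 1974 has 31 days: 663 − 31 = 632 left.
April 1974 has 30 days: 632 − 30 = 602 left.
May 1974 has 31 days: 602 − 31 = 571 left.
June 1974 has 30 days: 571 − 30 = 541 left.
July 1974 has 31 days: 541 − 31 = 510 left.
August 1974 has 31 days: 510 − 31 = 479 left.
September 1974 has 30 days: 479 − 30 = 449 left.
October 1974 has 31 days: 449 − 31 = 418 left.
November 1974 has 30 days: 418 − 30 = 388 left.
December 1974 has 31 days: 388 − 31 = 357 left.
January 1975 has 31 days: 357 − 31 = 326 left.
February 1975 has 28 days (1975 is not a leap year): 326 − 28 = 298 left.
March 1975 has 31 days: 298 − 31 = 267 left.
April 1975 has 30 days: 267 − 30 = 237 left.
May 1975 has 31 days: 237 − 31 = 206 left.
June 1975 has 30 days: 206 − 30 = 176 left.
July 1975 has 31 days: 176 − 31 = 145 left.
August 1975 has 31 days: 145 − 31 = 114 left.
September 1975 has 30 days: 114 − 30 = 84 left.
October 1975 has 31 days: 84 − 31 = 53 left.
November 1975 has 30 days: 53 − 30 = 23 left.
23 days into December 1975 → December 23, 1975.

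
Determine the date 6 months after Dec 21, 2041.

June 21, 2042

Advancing 6 months from December 21, 2041.
month 12 + 6 = 18, which is month 6 of year 2042 → June 2042.
Day 21 is valid in June, giving June 21, 2042.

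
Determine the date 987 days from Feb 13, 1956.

Counting forward 987 days from February 13, 1956.
February has 29 days, so 29 − 13 = 16 days remain after February 13, 1956; 987 − 16 = 971 left.
March 1956 has 31 days: 971 − 31 = 940 left.
April 1956 has 30 days: 940 − 30 = 910 left.
May 1956 has 31 days: 910 − 31 = 879 left.
June 1956 has 30 days: 879 − 30 = 849 left.
July 1956 has 31 days: 849 − 31 = 818 left.
August 1956 has 31 days: 818 − 31 = 787 left.
September 1956 has 30 days: 787 − 30 = 757 left.
October 1956 has 31 days: 757 − 31 = 726 left.
November 1956 has 30 days: 726 − 30 = 696 left.
December 1956 has 31 days: 696 − 31 = 665 left.
January 1957 has 31 days: 665 − 31 = 634 left.
February 1957 has 28 days (1957 is not a leap year): 634 − 28 = 606 left.
March 1957 has 31 days: 606 − 31 = 575 left.
April 1957 has 30 days: 575 − 30 = 545 left.
May 1957 has 31 days: 545 − 31 = 514 left.
June 1957 has 30 days: 514 − 30 = 484 left.
July 1957 has 31 days: 484 − 31 = 453 left.
August 1957 has 31 days: 453 − 31 = 422 left.
September 1957 has 30 days: 422 − 30 = 392 left.
October 1957 has 31 days: 392 − 31 = 361 left.
November 1957 has 30 days: 361 − 30 = 331 left.
December 1957 has 31 days: 331 − 31 = 300 left.
January 1958 has 31 days: 300 − 31 = 269 left.
February 1958 has 28 days (1958 is not a leap year): 269 − 28 = 241 left.
March 1958 has 31 days: 241 − 31 = 210 left.
April 1958 has 30 days: 210 − 30 = 180 left.
May 1958 has 31 days: 180 − 31 = 149 left.
June 1958 has 30 days: 149 − 30 = 119 left.
July 1958 has 31 days: 119 − 31 = 88 left.
August 1958 has 31 days: 88 − 31 = 57 left.
September 1958 has 30 days: 57 − 30 = 27 left.
27 days into October 1958 → October 27, 1958.

October 27, 1958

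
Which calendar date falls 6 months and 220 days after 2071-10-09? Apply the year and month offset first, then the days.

Advancing 6 months and 220 days from October 9, 2071: first the month/year part, then the days.
month 10 + 6 = 16, which is month 4 of year 2072 → April 2072.
Day 9 is valid in April, giving April 9, 2072.
Now add 220 days from April 9, 2072.
April has 30 days, so 30 − 9 = 21 days remain after April 9, 2072; 220 − 21 = 199 left.
May 2072 has 31 days: 199 − 31 = 168 left.
June 2072 has 30 days: 168 − 30 = 138 left.
July 2072 has 31 days: 138 − 31 = 107 left.
August 2072 has 31 days: 107 − 31 = 76 left.
September 2072 has 30 days: 76 − 30 = 46 left.
October 2072 has 31 days: 46 − 31 = 15 left.
15 days into November 2072 → November 15, 2072.

November 15, 2072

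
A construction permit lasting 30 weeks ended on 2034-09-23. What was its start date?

Subtracting 30 weeks = 210 days from September 23, 2034.
Going back 23 days from September 23, 2034 reaches the end of the previous month; 210 − 23 = 187 left.
August 2034 has 31 days: 187 − 31 = 156 left.
July 2034 has 31 days: 156 − 31 = 125 left.
June 2034 has 30 days: 125 − 30 = 95 left.
May 2034 has 31 days: 95 − 31 = 64 left.
April 2034 has 30 days: 64 − 30 = 34 left.
March 2034 has 31 days: 34 − 31 = 3 left.
February 2034 has 28 days; 28 − 3 = 25 → February 25, 2034.

February 25, 2034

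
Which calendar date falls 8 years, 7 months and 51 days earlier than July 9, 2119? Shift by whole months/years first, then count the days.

Going back 8 years, 7 months and 51 days from July 9, 2119: first the month/year part, then the days.
-8 years → 2111; month 7 − 7 = 0, which is month 12 of year 2110 → December 2110.
Day 9 is valid in December, giving December 9, 2110.
Now subtract 51 days from December 9, 2110.
Going back 9 days from December 9, 2110 reaches the end of the previous month; 51 − 9 = 42 left.
November 2110 has 30 days: 42 − 30 = 12 left.
October 2110 has 31 days; 31 − 12 = 19 → October 19, 2110.

October 19, 2110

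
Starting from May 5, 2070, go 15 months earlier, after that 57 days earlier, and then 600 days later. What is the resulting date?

Subtracting 15 months from May 5, 2070:
month 5 − 15 = -10, which is month 2 of year 2069 → February 2069.
Day 5 is valid in February, giving February 5, 2069.
Counting back 57 days from February 5, 2069:
Going back 5 days from February 5, 2069 reaches the end of the previous month; 57 − 5 = 52 left.
January 2069 has 31 days: 52 − 31 = 21 left.
December 2068 has 31 days; 31 − 21 = 10 → December 10, 2068.
Adding 600 days from December 10, 2068:
December has 31 days, so 31 − 10 = 21 days remain after December 10, 2068; 600 − 21 = 579 left.
January 2069 has 31 days: 579 − 31 = 548 left.
February 2069 has 28 days (2069 is not a leap year): 548 − 28 = 520 left.
March 2069 has 31 days: 520 − 31 = 489 left.
April 2069 has 30 days: 489 − 30 = 459 left.
May 2069 has 31 days: 459 − 31 = 428 left.
June 2069 has 30 days: 428 − 30 = 398 left.
July 2069 has 31 days: 398 − 31 = 367 left.
August 2069 has 31 days: 367 − 31 = 336 left.
September 2069 has 30 days: 336 − 30 = 306 left.
October 2069 has 31 days: 306 − 31 = 275 left.
November 2069 has 30 days: 275 − 30 = 245 left.
December 2069 has 31 days: 245 − 31 = 214 left.
January 2070 has 31 days: 214 − 31 = 183 left.
February 2070 has 28 days (2070 is not a leap year): 183 − 28 = 155 left.
March 2070 has 31 days: 155 − 31 = 124 left.
April 2070 has 30 days: 124 − 30 = 94 left.
May 2070 has 31 days: 94 − 31 = 63 left.
June 2070 has 30 days: 63 − 30 = 33 left.
July 2070 has 31 days: 33 − 31 = 2 left.
2 days into August 2070 → August 2, 2070.

August 2, 2070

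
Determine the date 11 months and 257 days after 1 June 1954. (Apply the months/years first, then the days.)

Adding 11 months and 257 days from June 1, 1954: first the month/year part, then the days.
month 6 + 11 = 17, which is month 5 of year 1955 → May 1955.
Day 1 is valid in May, giving May 1, 1955.
Now add 257 days from May 1, 1955.
May has 31 days, so 31 − 1 = 30 days remain after May 1, 1955; 257 − 30 = 227 left.
June 1955 has 30 days: 227 − 30 = 197 left.
July 1955 has 31 days: 197 − 31 = 166 left.
August 1955 has 31 days: 166 − 31 = 135 left.
September 1955 has 30 days: 135 − 30 = 105 left.
October 1955 has 31 days: 105 − 31 = 74 left.
November 1955 has 30 days: 74 − 30 = 44 left.
December 1955 has 31 days: 44 − 31 = 13 left.
13 days into January 1956 → January 13, 1956.

January 13, 1956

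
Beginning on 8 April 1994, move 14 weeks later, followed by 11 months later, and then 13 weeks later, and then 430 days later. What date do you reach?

Adding 14 weeks (= 98 days) from April 8, 1994:
April has 30 days, so 30 − 8 = 22 days remain after April 8, 1994; 98 − 22 = 76 left.
May 1994 has 31 days: 76 − 31 = 45 left.
June 1994 has 30 days: 45 − 30 = 15 left.
15 days into July 1994 → July 15, 1994.
Counting forward 11 months from July 15, 1994:
month 7 + 11 = 18, which is month 6 of year 1995 → June 1995.
Day 15 is valid in June, giving June 15, 1995.
Adding 13 weeks (= 91 days) from June 15, 1995:
June has 30 days, so 30 − 15 = 15 days remain after June 15, 1995; 91 − 15 = 76 left.
July 1995 has 31 days: 76 − 31 = 45 left.
August 1995 has 31 days: 45 − 31 = 14 left.
14 days into September 1995 → September 14, 1995.
Advancing 430 days from September 14, 1995:
September has 30 days, so 30 − 14 = 16 days remain after September 14, 1995; 430 − 16 = 414 left.
October 1995 has 31 days: 414 − 31 = 383 left.
November 1995 has 30 days: 383 − 30 = 353 left.
December 1995 has 31 days: 353 − 31 = 322 left.
January 1996 has 31 days: 322 − 31 = 291 left.
February 1996 has 29 days (1996 is a leap year): 291 − 29 = 262 left.
March 1996 has 31 days: 262 − 31 = 231 left.
April 1996 has 30 days: 231 − 30 = 201 left.
May 1996 has 31 days: 201 − 31 = 170 left.
June 1996 has 30 days: 170 − 30 = 140 left.
July 1996 has 31 days: 140 − 31 = 109 left.
August 1996 has 31 days: 109 − 31 = 78 left.
September 1996 has 30 days: 78 − 30 = 48 left.
October 1996 has 31 days: 48 − 31 = 17 left.
17 days into November 1996 → November 17, 1996.

November 17, 1996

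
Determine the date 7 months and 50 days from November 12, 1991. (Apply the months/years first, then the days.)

August 1, 1992

Counting forward 7 months and 50 days from November 12, 1991: first the month/year part, then the days.
month 11 + 7 = 18, which is month 6 of year 1992 → June 1992.
Day 12 is valid in June, giving June 12, 1992.
Now add 50 days from June 12, 1992.
June has 30 days, so 30 − 12 = 18 days remain after June 12, 1992; 50 − 18 = 32 left.
July 1992 has 31 days: 32 − 31 = 1 left.
1 day into August 1992 → August 1, 1992.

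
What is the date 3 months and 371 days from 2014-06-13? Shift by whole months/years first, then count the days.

September 19, 2015

Counting forward 3 months and 371 days from June 13, 2014: first the month/year part, then the days.
month 6 + 3 = 9 → September 2014.
Day 13 is valid in September, giving September 13, 2014.
Now add 371 days from September 13, 2014.
September has 30 days, so 30 − 13 = 17 days remain after September 13, 2014; 371 − 17 = 354 left.
October 2014 has 31 days: 354 − 31 = 323 left.
November 2014 has 30 days: 323 − 30 = 293 left.
December 2014 has 31 days: 293 − 31 = 262 left.
January 2015 has 31 days: 262 − 31 = 231 left.
February 2015 has 28 days (2015 is not a leap year): 231 − 28 = 203 left.
March 2015 has 31 days: 203 − 31 = 172 left.
April 2015 has 30 days: 172 − 30 = 142 left.
May 2015 has 31 days: 142 − 31 = 111 left.
June 2015 has 30 days: 111 − 30 = 81 left.
July 2015 has 31 days: 81 − 31 = 50 left.
August 2015 has 31 days: 50 − 31 = 19 left.
19 days into September 2015 → September 19, 2015.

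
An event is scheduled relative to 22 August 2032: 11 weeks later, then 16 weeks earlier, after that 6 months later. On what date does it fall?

Advancing 11 weeks (= 77 days) from August 22, 2032:
August has 31 days, so 31 − 22 = 9 days remain after August 22, 2032; 77 − 9 = 68 left.
September 2032 has 30 days: 68 − 30 = 38 left.
October 2032 has 31 days: 38 − 31 = 7 left.
7 days into November 2032 → November 7, 2032.
Going back 16 weeks (= 112 days) from November 7, 2032:
Going back 7 days from November 7, 2032 reaches the end of the previous month; 112 − 7 = 105 left.
October 2032 has 31 days: 105 − 31 = 74 left.
September 2032 has 30 days: 74 − 30 = 44 left.
August 2032 has 31 days: 44 − 31 = 13 left.
July 2032 has 31 days; 31 − 13 = 18 → July 18, 2032.
Adding 6 months from July 18, 2032:
month 7 + 6 = 13, which is month 1 of year 2033 → January 2033.
Day 18 is valid in January, giving January 18, 2033.

January 18, 2033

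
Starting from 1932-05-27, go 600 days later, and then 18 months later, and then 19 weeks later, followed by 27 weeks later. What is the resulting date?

Advancing 600 days from May 27, 1932:
May has 31 days, so 31 − 27 = 4 days remain after May 27, 1932; 600 − 4 = 596 left.
June 1932 has 30 days: 596 − 30 = 566 left.
July 1932 has 31 days: 566 − 31 = 535 left.
August 1932 has 31 days: 535 − 31 = 504 left.
September 1932 has 30 days: 504 − 30 = 474 left.
October 1932 has 31 days: 474 − 31 = 443 left.
November 1932 has 30 days: 443 − 30 = 413 left.
December 1932 has 31 days: 413 − 31 = 382 left.
January 1933 has 31 days: 382 − 31 = 351 left.
February 1933 has 28 days (1933 is not a leap year): 351 − 28 = 323 left.
March 1933 has 31 days: 323 − 31 = 292 left.
April 1933 has 30 days: 292 − 30 = 262 left.
May 1933 has 31 days: 262 − 31 = 231 left.
June 1933 has 30 days: 231 − 30 = 201 left.
July 1933 has 31 days: 201 − 31 = 170 left.
August 1933 has 31 days: 170 − 31 = 139 left.
September 1933 has 30 days: 139 − 30 = 109 left.
October 1933 has 31 days: 109 − 31 = 78 left.
November 1933 has 30 days: 78 − 30 = 48 left.
December 1933 has 31 days: 48 − 31 = 17 left.
17 days into January 1934 → January 17, 1934.
Counting forward 18 months from January 17, 1934:
month 1 + 18 = 19, which is month 7 of year 1935 → July 1935.
Day 17 is valid in July, giving July 17, 1935.
Counting forward 19 weeks (= 133 days) from July 17, 1935:
July has 31 days, so 31 − 17 = 14 days remain after July 17, 1935; 133 − 14 = 119 left.
August 1935 has 31 days: 119 − 31 = 88 left.
September 1935 has 30 days: 88 − 30 = 58 left.
October 1935 has 31 days: 58 − 31 = 27 left.
27 days into November 1935 → November 27, 1935.
Adding 27 weeks (= 189 days) from November 27, 1935:
November has 30 days, so 30 − 27 = 3 days remain after November 27, 1935; 189 − 3 = 186 left.
December 1935 has 31 days: 186 − 31 = 155 left.
January 1936 has 31 days: 155 − 31 = 124 left.
February 1936 has 29 days (1936 is a leap year): 124 − 29 = 95 left.
March 1936 has 31 days: 95 − 31 = 64 left.
April 1936 has 30 days: 64 − 30 = 34 left.
May 1936 has 31 days: 34 − 31 = 3 left.
3 days into June 1936 → June 3, 1936.

June 3, 1936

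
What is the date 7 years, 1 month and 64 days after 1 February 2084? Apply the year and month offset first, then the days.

May 4, 2091

Advancing 7 years, 1 month and 64 days from February 1, 2084: first the month/year part, then the days.
+7 years → 2091; month 2 + 1 = 3 → March 2091.
Day 1 is valid in March, giving March 1, 2091.
Now add 64 days from March 1, 2091.
March has 31 days, so 31 − 1 = 30 days remain after March 1, 2091; 64 − 30 = 34 left.
April 2091 has 30 days: 34 − 30 = 4 left.
4 days into May 2091 → May 4, 2091.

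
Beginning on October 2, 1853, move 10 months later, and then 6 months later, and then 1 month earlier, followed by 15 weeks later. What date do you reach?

Adding 10 months from October 2, 1853:
month 10 + 10 = 20, which is month 8 of year 1854 → August 1854.
Day 2 is valid in August, giving August 2, 1854.
Advancing 6 months from August 2, 1854:
month 8 + 6 = 14, which is month 2 of year 1855 → February 1855.
Day 2 is valid in February, giving February 2, 1855.
Counting back 1 month from February 2, 1855:
month 2 − 1 = 1 → January 1855.
Day 2 is valid in January, giving January 2, 1855.
Advancing 15 weeks (= 105 days) from January 2, 1855:
January has 31 days, so 31 − 2 = 29 days remain after January 2, 1855; 105 − 29 = 76 left.
February 1855 has 28 days (1855 is not a leap year): 76 − 28 = 48 left.
March 1855 has 31 days: 48 − 31 = 17 left.
17 days into April 1855 → April 17, 1855.

April 17, 1855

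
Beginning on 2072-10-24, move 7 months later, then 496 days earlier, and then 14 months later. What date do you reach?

Advancing 7 months from October 24, 2072:
month 10 + 7 = 17, which is month 5 of year 2073 → May 2073.
Day 24 is valid in May, giving May 24, 2073.
Going back 496 days from May 24, 2073:
Going back 24 days from May 24, 2073 reaches the end of the previous month; 496 − 24 = 472 left.
April 2073 has 30 days: 472 − 30 = 442 left.
March 2073 has 31 days: 442 − 31 = 411 left.
February 2073 has 28 days (2073 is not a leap year): 411 − 28 = 383 left.
January 2073 has 31 days: 383 − 31 = 352 left.
December 2072 has 31 days: 352 − 31 = 321 left.
November 2072 has 30 days: 321 − 30 = 291 left.
October 2072 has 31 days: 291 − 31 = 260 left.
September 2072 has 30 days: 260 − 30 = 230 left.
August 2072 has 31 days: 230 − 31 = 199 left.
July 2072 has 31 days: 199 − 31 = 168 left.
June 2072 has 30 days: 168 − 30 = 138 left.
May 2072 has 31 days: 138 − 31 = 107 left.
April 2072 has 30 days: 107 − 30 = 77 left.
March 2072 has 31 days: 77 − 31 = 46 left.
February 2072 has 29 days (2072 is a leap year): 46 − 29 = 17 left.
January 2072 has 31 days; 31 − 17 = 14 → January 14, 2072.
Advancing 14 months from January 14, 2072:
month 1 + 14 = 15, which is month 3 of year 2073 → March 2073.
Day 14 is valid in March, giving March 14, 2073.

March 14, 2073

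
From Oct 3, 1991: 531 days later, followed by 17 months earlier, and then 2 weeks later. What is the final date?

Counting forward 531 days from October 3, 1991:
October has 31 days, so 31 − 3 = 28 days remain after October 3, 1991; 531 − 28 = 503 left.
November 1991 has 30 days: 503 − 30 = 473 left.
December 1991 has 31 days: 473 − 31 = 442 left.
January 1992 has 31 days: 442 − 31 = 411 left.
February 1992 has 29 days (1992 is a leap year): 411 − 29 = 382 left.
March 1992 has 31 days: 382 − 31 = 351 left.
April 1992 has 30 days: 351 − 30 = 321 left.
May 1992 has 31 days: 321 − 31 = 290 left.
June 1992 has 30 days: 290 − 30 = 260 left.
July 1992 has 31 days: 260 − 31 = 229 left.
August 1992 has 31 days: 229 − 31 = 198 left.
September 1992 has 30 days: 198 − 30 = 168 left.
October 1992 has 31 days: 168 − 31 = 137 left.
November 1992 has 30 days: 137 − 30 = 107 left.
December 1992 has 31 days: 107 − 31 = 76 left.
January 1993 has 31 days: 76 − 31 = 45 left.
February 1993 has 28 days (1993 is not a leap year): 45 − 28 = 17 left.
17 days into March 1993 → March 17, 1993.
Going back 17 months from March 17, 1993:
month 3 − 17 = -14, which is month 10 of year 1991 → October 1991.
Day 17 is valid in October, giving October 17, 1991.
Advancing 2 weeks (= 14 days) from October 17, 1991:
October has 31 days; 17 + 14 = 31, still in October.

October 31, 1991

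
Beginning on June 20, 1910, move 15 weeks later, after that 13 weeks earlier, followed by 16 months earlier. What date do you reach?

Adding 15 weeks (= 105 days) from June 20, 1910:
June has 30 days, so 30 − 20 = 10 days remain after June 20, 1910; 105 − 10 = 95 left.
July 1910 has 31 days: 95 − 31 = 64 left.
August 1910 has 31 days: 64 − 31 = 33 left.
September 1910 has 30 days: 33 − 30 = 3 left.
3 days into October 1910 → October 3, 1910.
Counting back 13 weeks (= 91 days) from October 3, 1910:
Going back 3 days from October 3, 1910 reaches the end of the previous month; 91 − 3 = 88 left.
September 1910 has 30 days: 88 − 30 = 58 left.
August 1910 has 31 days: 58 − 31 = 27 left.
July 1910 has 31 days; 31 − 27 = 4 → July 4, 1910.
Subtracting 16 months from July 4, 1910:
month 7 − 16 = -9, which is month 3 of year 1909 → March 1909.
Day 4 is valid in March, giving March 4, 1909.

March 4, 1909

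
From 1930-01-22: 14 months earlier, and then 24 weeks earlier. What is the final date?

June 7, 1928

Counting back 14 months from January 22, 1930:
month 1 − 14 = -13, which is month 11 of year 1928 → November 1928.
Day 22 is valid in November, giving November 22, 1928.
Counting back 24 weeks (= 168 days) from November 22, 1928:
Going back 22 days from November 22, 1928 reaches the end of the previous month; 168 − 22 = 146 left.
October 1928 has 31 days: 146 − 31 = 115 left.
September 1928 has 30 days: 115 − 30 = 85 left.
August 1928 has 31 days: 85 − 31 = 54 left.
July 1928 has 31 days: 54 − 31 = 23 left.
June 1928 has 30 days; 30 − 23 = 7 → June 7, 1928.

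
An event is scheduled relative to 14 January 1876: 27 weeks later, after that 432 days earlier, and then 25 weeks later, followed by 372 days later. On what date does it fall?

November 13, 1876

Counting forward 27 weeks (= 189 days) from January 14, 1876:
January has 31 days, so 31 − 14 = 17 days remain after January 14, 1876; 189 − 17 = 172 left.
February 1876 has 29 days (1876 is a leap year): 172 − 29 = 143 left.
March 1876 has 31 days: 143 − 31 = 112 left.
April 1876 has 30 days: 112 − 30 = 82 left.
May 1876 has 31 days: 82 − 31 = 51 left.
June 1876 has 30 days: 51 − 30 = 21 left.
21 days into July 1876 → July 21, 1876.
Going back 432 days from July 21, 1876:
Going back 21 days from July 21, 1876 reaches the end of the previous month; 432 − 21 = 411 left.
June 1876 has 30 days: 411 − 30 = 381 left.
May 1876 has 31 days: 381 − 31 = 350 left.
April 1876 has 30 days: 350 − 30 = 320 left.
March 1876 has 31 days: 320 − 31 = 289 left.
February 1876 has 29 days (1876 is a leap year): 289 − 29 = 260 left.
January 1876 has 31 days: 260 − 31 = 229 left.
December 1875 has 31 days: 229 − 31 = 198 left.
November 1875 has 30 days: 198 − 30 = 168 left.
October 1875 has 31 days: 168 − 31 = 137 left.
September 1875 has 30 days: 137 − 30 = 107 left.
August 1875 has 31 days: 107 − 31 = 76 left.
July 1875 has 31 days: 76 − 31 = 45 left.
June 1875 has 30 days: 45 − 30 = 15 left.
May 1875 has 31 days; 31 − 15 = 16 → May 16, 1875.
Advancing 25 weeks (= 175 days) from May 16, 1875:
May has 31 days, so 31 − 16 = 15 days remain after May 16, 1875; 175 − 15 = 160 left.
June 1875 has 30 days: 160 − 30 = 130 left.
July 1875 has 31 days: 130 − 31 = 99 left.
August 1875 has 31 days: 99 − 31 = 68 left.
September 1875 has 30 days: 68 − 30 = 38 left.
October 1875 has 31 days: 38 − 31 = 7 left.
7 days into November 1875 → November 7, 1875.
Adding 372 days from November 7, 1875:
November has 30 days, so 30 − 7 = 23 days remain after November 7, 1875; 372 − 23 = 349 left.
December 1875 has 31 days: 349 − 31 = 318 left.
January 1876 has 31 days: 318 − 31 = 287 left.
February 1876 has 29 days (1876 is a leap year): 287 − 29 = 258 left.
March 1876 has 31 days: 258 − 31 = 227 left.
April 1876 has 30 days: 227 − 30 = 197 left.
May 1876 has 31 days: 197 − 31 = 166 left.
June 1876 has 30 days: 166 − 30 = 136 left.
July 1876 has 31 days: 136 − 31 = 105 left.
August 1876 has 31 days: 105 − 31 = 74 left.
September 1876 has 30 days: 74 − 30 = 44 left.
October 1876 has 31 days: 44 − 31 = 13 left.
13 days into November 1876 → November 13, 1876.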